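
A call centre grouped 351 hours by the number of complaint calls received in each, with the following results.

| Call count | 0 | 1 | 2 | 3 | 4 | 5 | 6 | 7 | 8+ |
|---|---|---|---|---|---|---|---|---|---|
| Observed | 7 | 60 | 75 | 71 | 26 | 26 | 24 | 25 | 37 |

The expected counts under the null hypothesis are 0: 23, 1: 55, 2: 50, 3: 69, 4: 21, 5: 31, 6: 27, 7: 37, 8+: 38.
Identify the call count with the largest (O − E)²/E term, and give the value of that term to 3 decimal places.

0: (7 − 23)²/23 = 256/23 = 11.1304
1: (60 − 55)²/55 = 25/55 = 0.4545
2: (75 − 50)²/50 = 625/50 = 12.5000
3: (71 − 69)²/69 = 4/69 = 0.0580
4: (26 − 21)²/21 = 25/21 = 1.1905
5: (26 − 31)²/31 = 25/31 = 0.8065
6: (24 − 27)²/27 = 9/27 = 0.3333
7: (25 − 37)²/37 = 144/37 = 3.8919
8+: (37 − 38)²/38 = 1/38 = 0.0263
The largest term is for 2: 12.500.

2, 12.500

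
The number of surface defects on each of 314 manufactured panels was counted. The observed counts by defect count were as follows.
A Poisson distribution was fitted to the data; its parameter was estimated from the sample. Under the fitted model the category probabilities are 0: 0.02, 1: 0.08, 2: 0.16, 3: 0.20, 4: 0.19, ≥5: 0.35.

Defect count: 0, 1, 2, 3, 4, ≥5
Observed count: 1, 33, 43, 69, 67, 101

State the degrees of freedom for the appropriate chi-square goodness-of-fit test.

There are k = 6 categories and 1 parameter estimated from the data, so df = 6 − 1 − 1 = 4.

4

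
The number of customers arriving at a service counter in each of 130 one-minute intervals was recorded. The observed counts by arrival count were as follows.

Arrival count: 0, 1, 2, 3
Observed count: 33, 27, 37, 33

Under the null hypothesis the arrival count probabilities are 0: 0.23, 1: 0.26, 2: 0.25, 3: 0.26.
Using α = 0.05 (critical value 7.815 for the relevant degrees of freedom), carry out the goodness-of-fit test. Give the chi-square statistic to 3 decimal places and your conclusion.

Expected counts E_i = n·p_i: 130×0.23 = 29.9, 130×0.26 = 33.8, 130×0.25 = 32.5, 130×0.26 = 33.8.
cat         O        E   (O−E)²/E
0          33     29.9     0.3214
1          27     33.8     1.3680
2          37     32.5     0.6231
3          33     33.8     0.0189
Sum = 2.331
df = 3. Since 2.331 < 7.815, we do not reject H₀.

2.331; do not reject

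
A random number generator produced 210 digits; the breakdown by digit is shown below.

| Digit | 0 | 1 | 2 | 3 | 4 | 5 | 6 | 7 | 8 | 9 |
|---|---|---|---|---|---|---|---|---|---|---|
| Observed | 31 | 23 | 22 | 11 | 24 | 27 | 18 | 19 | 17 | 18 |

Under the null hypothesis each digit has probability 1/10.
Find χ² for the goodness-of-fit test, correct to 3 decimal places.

Under H₀ each category has probability 1/10, so each expected count is 210/10 = 21.
cat         O        E   (O−E)²/E
0          31       21     4.7619
1          23       21     0.1905
2          22       21     0.0476
3          11       21     4.7619
4          24       21     0.4286
5          27       21     1.7143
6          18       21     0.4286
7          19       21     0.1905
8          17       21     0.7619
9          18       21     0.4286
Sum = 13.714

13.714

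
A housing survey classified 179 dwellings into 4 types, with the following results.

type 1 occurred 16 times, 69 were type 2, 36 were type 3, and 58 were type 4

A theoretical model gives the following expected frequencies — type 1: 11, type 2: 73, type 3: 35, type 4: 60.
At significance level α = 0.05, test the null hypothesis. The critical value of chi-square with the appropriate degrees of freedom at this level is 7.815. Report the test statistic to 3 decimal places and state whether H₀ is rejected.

cat         O        E   (O−E)²/E
type 1     16       11     2.2727
type 2     69       73     0.2192
type 3     36       35     0.0286
type 4     58       60     0.0667
Sum = 2.587
df = 3. Since 2.587 < 7.815, we do not reject H₀.

2.587; do not reject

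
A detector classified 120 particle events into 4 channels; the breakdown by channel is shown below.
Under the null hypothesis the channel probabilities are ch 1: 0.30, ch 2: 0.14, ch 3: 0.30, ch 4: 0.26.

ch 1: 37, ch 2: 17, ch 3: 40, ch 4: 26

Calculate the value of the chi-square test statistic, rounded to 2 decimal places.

Expected counts E_i = n·p_i: 120×0.30 = 36, 120×0.14 = 16.8, 120×0.30 = 36, 120×0.26 = 31.2.
χ² = (37−36)²/36 + (17−16.8)²/16.8 + (40−36)²/36 + (26−31.2)²/31.2
   = 0.028 + 0.002 + 0.444 + 0.867
Sum = 1.34

1.34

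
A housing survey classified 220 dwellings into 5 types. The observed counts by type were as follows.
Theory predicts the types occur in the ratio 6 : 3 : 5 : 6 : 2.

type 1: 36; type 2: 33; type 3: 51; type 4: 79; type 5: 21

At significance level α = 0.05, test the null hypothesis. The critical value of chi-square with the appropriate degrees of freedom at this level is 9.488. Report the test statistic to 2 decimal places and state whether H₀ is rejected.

Ratio total = 22. Expected counts: 220×6/22 = 60, 220×3/22 = 30, 220×5/22 = 50, 220×6/22 = 60, 220×2/22 = 20.
type 1: (36 − 60)²/60 = 576/60 = 9.600
type 2: (33 − 30)²/30 = 9/30 = 0.300
type 3: (51 − 50)²/50 = 1/50 = 0.020
type 4: (79 − 60)²/60 = 361/60 = 6.017
type 5: (21 − 20)²/20 = 1/20 = 0.050
Sum = 15.99
df = 4. Since 15.99 > 9.488, we reject H₀.

15.99; reject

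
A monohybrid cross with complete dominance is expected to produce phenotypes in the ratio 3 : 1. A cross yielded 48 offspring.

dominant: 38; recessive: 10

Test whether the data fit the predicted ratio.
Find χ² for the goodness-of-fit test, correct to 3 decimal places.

0.444

Ratio total = 4. Expected counts: 48×3/4 = 36, 48×1/4 = 12.
cat            O        E   (O−E)²/E
dominant      38       36     0.1111
recessive     10       12     0.3333
Sum = 0.444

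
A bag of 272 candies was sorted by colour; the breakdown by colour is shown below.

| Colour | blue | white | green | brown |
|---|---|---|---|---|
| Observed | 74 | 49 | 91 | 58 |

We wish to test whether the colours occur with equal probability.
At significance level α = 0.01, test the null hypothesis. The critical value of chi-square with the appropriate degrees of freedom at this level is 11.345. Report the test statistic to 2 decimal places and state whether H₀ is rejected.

15.09; reject

Expected count for each of the 4 categories: 272/4 = 68.
blue: (74 − 68)²/68 = 36/68 = 0.529
white: (49 − 68)²/68 = 361/68 = 5.309
green: (91 − 68)²/68 = 529/68 = 7.779
brown: (58 − 68)²/68 = 100/68 = 1.471
Sum = 15.09
df = 3. Since 15.09 > 11.345, we reject H₀.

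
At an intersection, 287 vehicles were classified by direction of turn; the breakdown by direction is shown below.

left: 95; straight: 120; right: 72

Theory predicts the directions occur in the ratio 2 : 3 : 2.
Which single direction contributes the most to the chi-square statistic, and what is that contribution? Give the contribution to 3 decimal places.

left, 2.061

Ratio total = 7. Expected counts: 287×2/7 = 82, 287×3/7 = 123, 287×2/7 = 82.
χ² = (95−82)²/82 + (120−123)²/123 + (72−82)²/82
   = 2.0610 + 0.0732 + 1.2195
The largest term is for left: 2.061.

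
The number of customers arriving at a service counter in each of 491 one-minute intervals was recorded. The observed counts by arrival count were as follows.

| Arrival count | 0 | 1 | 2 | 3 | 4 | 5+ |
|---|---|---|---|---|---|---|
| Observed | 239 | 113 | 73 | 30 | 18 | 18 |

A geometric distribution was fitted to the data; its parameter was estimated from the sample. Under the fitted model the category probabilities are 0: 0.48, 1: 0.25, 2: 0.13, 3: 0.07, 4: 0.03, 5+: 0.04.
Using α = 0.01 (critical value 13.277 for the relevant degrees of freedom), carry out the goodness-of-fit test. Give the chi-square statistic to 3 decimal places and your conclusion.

Expected counts E_i = n·p_i: 491×0.48 = 235.68, 491×0.25 = 122.75, 491×0.13 = 63.83, 491×0.07 = 34.37, 491×0.03 = 14.73, 491×0.04 = 19.64.
cat         O        E   (O−E)²/E
0         239   235.68     0.0468
1         113   122.75     0.7744
2          73    63.83     1.3174
3          30    34.37     0.5556
4          18    14.73     0.7259
5+         18    19.64     0.1369
Sum = 3.557
df = 4. Since 3.557 < 13.277, we do not reject H₀.

3.557; do not reject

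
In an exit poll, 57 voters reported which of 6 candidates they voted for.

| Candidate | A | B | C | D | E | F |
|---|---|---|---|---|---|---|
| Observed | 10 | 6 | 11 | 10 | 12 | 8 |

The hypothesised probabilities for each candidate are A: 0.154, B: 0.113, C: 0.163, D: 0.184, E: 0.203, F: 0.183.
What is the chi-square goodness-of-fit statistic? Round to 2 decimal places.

1.12

Expected counts E_i = n·p_i: 57×0.154 = 8.778, 57×0.113 = 6.441, 57×0.163 = 9.291, 57×0.184 = 10.488, 57×0.203 = 11.571, 57×0.183 = 10.431.
χ² = (10−8.778)²/8.778 + (6−6.441)²/6.441 + (11−9.291)²/9.291 + (10−10.488)²/10.488 + (12−11.571)²/11.571 + (8−10.431)²/10.431
   = 0.170 + 0.030 + 0.314 + 0.023 + 0.016 + 0.567
Sum = 1.12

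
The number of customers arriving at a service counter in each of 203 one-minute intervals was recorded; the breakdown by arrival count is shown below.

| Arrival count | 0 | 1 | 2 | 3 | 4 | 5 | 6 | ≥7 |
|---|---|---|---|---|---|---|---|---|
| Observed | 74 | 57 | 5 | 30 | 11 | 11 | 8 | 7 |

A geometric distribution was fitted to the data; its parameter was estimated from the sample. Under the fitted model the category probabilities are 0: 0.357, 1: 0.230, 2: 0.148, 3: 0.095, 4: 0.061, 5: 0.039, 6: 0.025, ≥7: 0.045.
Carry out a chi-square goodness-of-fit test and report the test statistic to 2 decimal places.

32.68

Expected counts E_i = n·p_i: 203×0.357 = 72.471, 203×0.230 = 46.69, 203×0.148 = 30.044, 203×0.095 = 19.285, 203×0.061 = 12.383, 203×0.039 = 7.917, 203×0.025 = 5.075, 203×0.045 = 9.135.
χ² = (74−72.471)²/72.471 + (57−46.69)²/46.69 + (5−30.044)²/30.044 + (30−19.285)²/19.285 + (11−12.383)²/12.383 + (11−7.917)²/7.917 + (8−5.075)²/5.075 + (7−9.135)²/9.135
   = 0.032 + 2.277 + 20.876 + 5.953 + 0.154 + 1.201 + 1.686 + 0.499
Sum = 32.68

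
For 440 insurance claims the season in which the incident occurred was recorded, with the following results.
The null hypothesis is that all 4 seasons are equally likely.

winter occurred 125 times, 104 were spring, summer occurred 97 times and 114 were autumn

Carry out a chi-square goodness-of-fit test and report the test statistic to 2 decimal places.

Under H₀ each category has probability 1/4, so each expected count is 440/4 = 110.
winter: (125 − 110)²/110 = 225/110 = 2.045
spring: (104 − 110)²/110 = 36/110 = 0.327
summer: (97 − 110)²/110 = 169/110 = 1.536
autumn: (114 − 110)²/110 = 16/110 = 0.145
Sum = 4.05

4.05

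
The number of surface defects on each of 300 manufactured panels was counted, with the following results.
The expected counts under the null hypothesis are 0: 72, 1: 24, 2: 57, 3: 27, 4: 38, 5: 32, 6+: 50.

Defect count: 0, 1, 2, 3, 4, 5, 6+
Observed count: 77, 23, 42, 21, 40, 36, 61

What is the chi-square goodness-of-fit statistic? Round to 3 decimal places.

8.695

χ² = (77−72)²/72 + (23−24)²/24 + (42−57)²/57 + (21−27)²/27 + (40−38)²/38 + (36−32)²/32 + (61−50)²/50
   = 0.3472 + 0.0417 + 3.9474 + 1.3333 + 0.1053 + 0.5000 + 2.4200
Sum = 8.695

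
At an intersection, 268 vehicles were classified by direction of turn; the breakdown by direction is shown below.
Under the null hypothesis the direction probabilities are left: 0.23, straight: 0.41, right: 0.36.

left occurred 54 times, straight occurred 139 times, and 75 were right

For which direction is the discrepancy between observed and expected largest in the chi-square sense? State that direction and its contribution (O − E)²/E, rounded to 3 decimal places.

Expected counts E_i = n·p_i: 268×0.23 = 61.64, 268×0.41 = 109.88, 268×0.36 = 96.48.
cat           O        E   (O−E)²/E
left         54    61.64     0.9469
straight    139   109.88     7.7173
right        75    96.48     4.7822
The largest term is for straight: 7.717.

straight, 7.717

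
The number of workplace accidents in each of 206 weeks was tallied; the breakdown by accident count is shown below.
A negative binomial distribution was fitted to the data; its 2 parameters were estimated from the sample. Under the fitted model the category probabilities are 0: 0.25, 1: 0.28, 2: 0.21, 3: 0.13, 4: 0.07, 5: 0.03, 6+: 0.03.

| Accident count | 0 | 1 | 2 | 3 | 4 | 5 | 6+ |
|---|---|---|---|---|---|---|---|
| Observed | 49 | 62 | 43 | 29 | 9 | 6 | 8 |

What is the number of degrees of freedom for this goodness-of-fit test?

There are k = 7 categories and 2 parameters estimated from the data, so df = 7 − 1 − 2 = 4.

4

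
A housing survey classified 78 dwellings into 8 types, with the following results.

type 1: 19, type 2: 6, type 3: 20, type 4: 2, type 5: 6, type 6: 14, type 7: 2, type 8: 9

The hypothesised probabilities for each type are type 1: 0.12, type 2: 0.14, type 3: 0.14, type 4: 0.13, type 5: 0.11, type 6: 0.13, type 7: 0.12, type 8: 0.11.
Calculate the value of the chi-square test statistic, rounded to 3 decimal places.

Expected counts E_i = n·p_i: 78×0.12 = 9.36, 78×0.14 = 10.92, 78×0.14 = 10.92, 78×0.13 = 10.14, 78×0.11 = 8.58, 78×0.13 = 10.14, 78×0.12 = 9.36, 78×0.11 = 8.58.
χ² = (19−9.36)²/9.36 + (6−10.92)²/10.92 + (20−10.92)²/10.92 + (2−10.14)²/10.14 + (6−8.58)²/8.58 + (14−10.14)²/10.14 + (2−9.36)²/9.36 + (9−8.58)²/8.58
   = 9.9284 + 2.2167 + 7.5500 + 6.5345 + 0.7758 + 1.4694 + 5.7874 + 0.0206
Sum = 34.283

34.283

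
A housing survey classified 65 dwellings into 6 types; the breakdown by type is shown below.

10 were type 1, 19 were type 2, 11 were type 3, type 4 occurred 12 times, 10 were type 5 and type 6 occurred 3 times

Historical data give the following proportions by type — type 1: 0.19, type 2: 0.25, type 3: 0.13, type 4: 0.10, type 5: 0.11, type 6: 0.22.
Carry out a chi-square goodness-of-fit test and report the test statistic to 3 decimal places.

Expected counts E_i = n·p_i: 65×0.19 = 12.35, 65×0.25 = 16.25, 65×0.13 = 8.45, 65×0.10 = 6.5, 65×0.11 = 7.15, 65×0.22 = 14.3.
type 1: (10 − 12.35)²/12.35 = 5.5225/12.35 = 0.4472
type 2: (19 − 16.25)²/16.25 = 7.5625/16.25 = 0.4654
type 3: (11 − 8.45)²/8.45 = 6.5025/8.45 = 0.7695
type 4: (12 − 6.5)²/6.5 = 30.25/6.5 = 4.6538
type 5: (10 − 7.15)²/7.15 = 8.1225/7.15 = 1.1360
type 6: (3 − 14.3)²/14.3 = 127.69/14.3 = 8.9294
Sum = 16.401

16.401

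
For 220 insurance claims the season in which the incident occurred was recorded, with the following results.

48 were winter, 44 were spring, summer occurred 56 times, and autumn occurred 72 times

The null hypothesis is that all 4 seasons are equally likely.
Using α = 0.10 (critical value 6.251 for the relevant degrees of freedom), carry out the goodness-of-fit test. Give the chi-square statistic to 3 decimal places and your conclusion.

Under H₀ each category has probability 1/4, so each expected count is 220/4 = 55.
χ² = (48−55)²/55 + (44−55)²/55 + (56−55)²/55 + (72−55)²/55
   = 0.8909 + 2.2000 + 0.0182 + 5.2545
Sum = 8.364
df = 3. Since 8.364 > 6.251, we reject H₀.

8.364; reject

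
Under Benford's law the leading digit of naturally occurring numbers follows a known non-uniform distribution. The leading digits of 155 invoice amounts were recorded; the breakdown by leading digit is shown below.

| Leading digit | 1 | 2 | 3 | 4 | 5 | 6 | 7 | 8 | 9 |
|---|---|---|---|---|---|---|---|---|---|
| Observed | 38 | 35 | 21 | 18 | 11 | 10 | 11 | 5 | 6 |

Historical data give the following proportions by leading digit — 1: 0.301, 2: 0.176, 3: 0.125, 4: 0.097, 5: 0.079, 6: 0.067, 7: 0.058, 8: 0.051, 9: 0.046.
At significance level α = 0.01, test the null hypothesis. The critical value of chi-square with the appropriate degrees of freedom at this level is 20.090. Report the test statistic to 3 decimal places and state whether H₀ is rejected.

Expected counts E_i = n·p_i: 155×0.301 = 46.655, 155×0.176 = 27.28, 155×0.125 = 19.375, 155×0.097 = 15.035, 155×0.079 = 12.245, 155×0.067 = 10.385, 155×0.058 = 8.99, 155×0.051 = 7.905, 155×0.046 = 7.13.
χ² = (38−46.655)²/46.655 + (35−27.28)²/27.28 + (21−19.375)²/19.375 + (18−15.035)²/15.035 + (11−12.245)²/12.245 + (10−10.385)²/10.385 + (11−8.99)²/8.99 + (5−7.905)²/7.905 + (6−7.13)²/7.13
   = 1.6056 + 2.1847 + 0.1363 + 0.5847 + 0.1266 + 0.0143 + 0.4494 + 1.0676 + 0.1791
Sum = 6.348
df = 8. Since 6.348 < 20.090, we do not reject H₀.

6.348; do not reject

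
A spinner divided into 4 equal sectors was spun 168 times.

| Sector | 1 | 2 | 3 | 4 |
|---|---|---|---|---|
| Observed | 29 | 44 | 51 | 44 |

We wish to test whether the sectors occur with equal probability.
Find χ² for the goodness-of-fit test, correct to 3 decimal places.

6.143

Under H₀ each category has probability 1/4, so each expected count is 168/4 = 42.
1: (29 − 42)²/42 = 169/42 = 4.0238
2: (44 − 42)²/42 = 4/42 = 0.0952
3: (51 − 42)²/42 = 81/42 = 1.9286
4: (44 − 42)²/42 = 4/42 = 0.0952
Sum = 6.143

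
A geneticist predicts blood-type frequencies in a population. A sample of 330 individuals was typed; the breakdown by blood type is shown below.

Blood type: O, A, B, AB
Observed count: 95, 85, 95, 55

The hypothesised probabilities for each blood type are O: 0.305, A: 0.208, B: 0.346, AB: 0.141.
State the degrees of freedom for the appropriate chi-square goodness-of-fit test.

3

There are k = 4 categories and no parameters were estimated from the data, so df = 4 − 1 = 3.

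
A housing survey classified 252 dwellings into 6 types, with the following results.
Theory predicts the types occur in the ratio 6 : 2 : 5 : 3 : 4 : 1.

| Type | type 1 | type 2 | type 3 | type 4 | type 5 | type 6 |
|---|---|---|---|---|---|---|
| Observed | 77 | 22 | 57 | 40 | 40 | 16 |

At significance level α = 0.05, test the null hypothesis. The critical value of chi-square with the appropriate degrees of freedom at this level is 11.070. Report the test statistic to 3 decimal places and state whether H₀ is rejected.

3.775; do not reject

Ratio total = 21. Expected counts: 252×6/21 = 72, 252×2/21 = 24, 252×5/21 = 60, 252×3/21 = 36, 252×4/21 = 48, 252×1/21 = 12.
type 1: (77 − 72)²/72 = 25/72 = 0.3472
type 2: (22 − 24)²/24 = 4/24 = 0.1667
type 3: (57 − 60)²/60 = 9/60 = 0.1500
type 4: (40 − 36)²/36 = 16/36 = 0.4444
type 5: (40 − 48)²/48 = 64/48 = 1.3333
type 6: (16 − 12)²/12 = 16/12 = 1.3333
Sum = 3.775
df = 5. Since 3.775 < 11.070, we do not reject H₀.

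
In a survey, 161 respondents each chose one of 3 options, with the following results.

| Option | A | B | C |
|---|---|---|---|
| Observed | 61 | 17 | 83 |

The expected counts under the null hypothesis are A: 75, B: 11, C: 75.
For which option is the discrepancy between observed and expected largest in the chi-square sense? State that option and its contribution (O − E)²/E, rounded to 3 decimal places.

A: (61 − 75)²/75 = 196/75 = 2.6133
B: (17 − 11)²/11 = 36/11 = 3.2727
C: (83 − 75)²/75 = 64/75 = 0.8533
The largest term is for B: 3.273.

B, 3.273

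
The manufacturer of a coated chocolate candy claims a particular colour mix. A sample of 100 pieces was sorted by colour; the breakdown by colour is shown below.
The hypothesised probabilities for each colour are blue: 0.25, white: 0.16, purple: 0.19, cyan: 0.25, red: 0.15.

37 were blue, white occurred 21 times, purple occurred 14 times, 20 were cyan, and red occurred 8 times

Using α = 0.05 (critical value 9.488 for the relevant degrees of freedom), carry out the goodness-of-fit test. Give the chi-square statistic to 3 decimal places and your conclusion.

Expected counts E_i = n·p_i: 100×0.25 = 25, 100×0.16 = 16, 100×0.19 = 19, 100×0.25 = 25, 100×0.15 = 15.
cat         O        E   (O−E)²/E
blue       37       25     5.7600
white      21       16     1.5625
purple     14       19     1.3158
cyan       20       25     1.0000
red         8       15     3.2667
Sum = 12.905
df = 4. Since 12.905 > 9.488, we reject H₀.

12.905; reject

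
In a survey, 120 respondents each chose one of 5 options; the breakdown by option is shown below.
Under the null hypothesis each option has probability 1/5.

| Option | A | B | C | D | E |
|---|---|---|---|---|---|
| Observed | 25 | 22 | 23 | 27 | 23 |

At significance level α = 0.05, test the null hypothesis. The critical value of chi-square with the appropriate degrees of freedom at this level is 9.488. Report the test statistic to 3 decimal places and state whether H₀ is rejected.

0.667; do not reject

Expected count for each of the 5 categories: 120/5 = 24.
A: (25 − 24)²/24 = 1/24 = 0.0417
B: (22 − 24)²/24 = 4/24 = 0.1667
C: (23 − 24)²/24 = 1/24 = 0.0417
D: (27 − 24)²/24 = 9/24 = 0.3750
E: (23 − 24)²/24 = 1/24 = 0.0417
Sum = 0.667
df = 4. Since 0.667 < 9.488, we do not reject H₀.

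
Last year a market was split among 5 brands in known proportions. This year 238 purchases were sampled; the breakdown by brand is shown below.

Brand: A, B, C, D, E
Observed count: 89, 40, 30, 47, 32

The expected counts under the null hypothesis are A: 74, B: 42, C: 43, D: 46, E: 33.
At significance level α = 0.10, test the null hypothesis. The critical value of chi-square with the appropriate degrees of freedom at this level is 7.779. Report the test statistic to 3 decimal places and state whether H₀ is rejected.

7.118; do not reject

cat         O        E   (O−E)²/E
A          89       74     3.0405
B          40       42     0.0952
C          30       43     3.9302
D          47       46     0.0217
E          32       33     0.0303
Sum = 7.118
df = 4. Since 7.118 < 7.779, we do not reject H₀.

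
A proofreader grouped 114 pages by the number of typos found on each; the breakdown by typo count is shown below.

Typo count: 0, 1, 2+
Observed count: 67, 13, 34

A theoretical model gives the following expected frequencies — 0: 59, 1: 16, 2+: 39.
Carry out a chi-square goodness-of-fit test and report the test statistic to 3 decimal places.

2.288

cat         O        E   (O−E)²/E
0          67       59     1.0847
1          13       16     0.5625
2+         34       39     0.6410
Sum = 2.288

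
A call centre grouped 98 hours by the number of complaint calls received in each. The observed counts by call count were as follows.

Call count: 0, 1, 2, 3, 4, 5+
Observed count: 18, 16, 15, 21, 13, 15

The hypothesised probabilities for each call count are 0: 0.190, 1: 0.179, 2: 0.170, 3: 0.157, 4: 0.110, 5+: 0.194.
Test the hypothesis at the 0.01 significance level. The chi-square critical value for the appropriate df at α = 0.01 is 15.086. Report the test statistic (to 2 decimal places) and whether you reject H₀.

3.67; do not reject

Expected counts E_i = n·p_i: 98×0.190 = 18.62, 98×0.179 = 17.542, 98×0.170 = 16.66, 98×0.157 = 15.386, 98×0.110 = 10.78, 98×0.194 = 19.012.
0: (18 − 18.62)²/18.62 = 0.3844/18.62 = 0.021
1: (16 − 17.542)²/17.542 = 2.377764/17.542 = 0.136
2: (15 − 16.66)²/16.66 = 2.7556/16.66 = 0.165
3: (21 − 15.386)²/15.386 = 31.516996/15.386 = 2.048
4: (13 − 10.78)²/10.78 = 4.9284/10.78 = 0.457
5+: (15 − 19.012)²/19.012 = 16.096144/19.012 = 0.847
Sum = 3.67
df = 5. Since 3.67 < 15.086, we do not reject H₀.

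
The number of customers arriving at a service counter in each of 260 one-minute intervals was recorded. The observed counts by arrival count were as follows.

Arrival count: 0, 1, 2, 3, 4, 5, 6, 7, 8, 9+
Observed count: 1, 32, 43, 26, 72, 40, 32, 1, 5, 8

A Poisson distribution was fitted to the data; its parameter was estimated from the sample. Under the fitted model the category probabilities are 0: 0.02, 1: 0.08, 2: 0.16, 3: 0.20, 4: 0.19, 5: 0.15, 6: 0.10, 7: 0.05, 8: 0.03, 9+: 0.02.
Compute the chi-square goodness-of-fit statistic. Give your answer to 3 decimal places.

Expected counts E_i = n·p_i: 260×0.02 = 5.2, 260×0.08 = 20.8, 260×0.16 = 41.6, 260×0.20 = 52, 260×0.19 = 49.4, 260×0.15 = 39, 260×0.10 = 26, 260×0.05 = 13, 260×0.03 = 7.8, 260×0.02 = 5.2.
χ² = (1−5.2)²/5.2 + (32−20.8)²/20.8 + (43−41.6)²/41.6 + (26−52)²/52 + (72−49.4)²/49.4 + (40−39)²/39 + (32−26)²/26 + (1−13)²/13 + (5−7.8)²/7.8 + (8−5.2)²/5.2
   = 3.3923 + 6.0308 + 0.0471 + 13.0000 + 10.3393 + 0.0256 + 1.3846 + 11.0769 + 1.0051 + 1.5077
Sum = 47.809

47.809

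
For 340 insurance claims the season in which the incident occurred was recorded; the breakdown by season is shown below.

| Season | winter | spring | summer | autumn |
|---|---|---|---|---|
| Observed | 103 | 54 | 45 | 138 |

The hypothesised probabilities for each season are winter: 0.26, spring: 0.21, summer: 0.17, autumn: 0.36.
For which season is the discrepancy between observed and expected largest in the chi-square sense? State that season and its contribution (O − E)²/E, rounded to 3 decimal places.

Expected counts E_i = n·p_i: 340×0.26 = 88.4, 340×0.21 = 71.4, 340×0.17 = 57.8, 340×0.36 = 122.4.
χ² = (103−88.4)²/88.4 + (54−71.4)²/71.4 + (45−57.8)²/57.8 + (138−122.4)²/122.4
   = 2.4113 + 4.2403 + 2.8346 + 1.9882
The largest term is for spring: 4.240.

spring, 4.240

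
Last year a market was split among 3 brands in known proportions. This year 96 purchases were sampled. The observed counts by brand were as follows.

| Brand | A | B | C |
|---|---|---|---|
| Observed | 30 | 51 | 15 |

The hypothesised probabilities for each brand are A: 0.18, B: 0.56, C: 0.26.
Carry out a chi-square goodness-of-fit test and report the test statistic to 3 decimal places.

13.479

Expected counts E_i = n·p_i: 96×0.18 = 17.28, 96×0.56 = 53.76, 96×0.26 = 24.96.
cat         O        E   (O−E)²/E
A          30    17.28     9.3633
B          51    53.76     0.1417
C          15    24.96     3.9744
Sum = 13.479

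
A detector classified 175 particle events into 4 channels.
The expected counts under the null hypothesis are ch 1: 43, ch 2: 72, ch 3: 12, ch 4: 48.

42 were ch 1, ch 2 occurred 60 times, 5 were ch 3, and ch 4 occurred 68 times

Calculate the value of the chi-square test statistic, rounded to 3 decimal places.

χ² = (42−43)²/43 + (60−72)²/72 + (5−12)²/12 + (68−48)²/48
   = 0.0233 + 2.0000 + 4.0833 + 8.3333
Sum = 14.440

14.440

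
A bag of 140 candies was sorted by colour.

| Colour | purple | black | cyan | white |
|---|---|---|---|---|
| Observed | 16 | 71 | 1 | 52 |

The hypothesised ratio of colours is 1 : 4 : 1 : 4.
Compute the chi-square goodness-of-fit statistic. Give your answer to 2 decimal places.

Ratio total = 10. Expected counts: 140×1/10 = 14, 140×4/10 = 56, 140×1/10 = 14, 140×4/10 = 56.
χ² = (16−14)²/14 + (71−56)²/56 + (1−14)²/14 + (52−56)²/56
   = 0.286 + 4.018 + 12.071 + 0.286
Sum = 16.66

16.66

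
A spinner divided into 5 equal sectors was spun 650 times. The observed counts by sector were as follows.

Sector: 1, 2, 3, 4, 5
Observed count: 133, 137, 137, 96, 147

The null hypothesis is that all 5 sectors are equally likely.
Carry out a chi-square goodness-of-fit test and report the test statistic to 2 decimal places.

11.94

Under H₀ each category has probability 1/5, so each expected count is 650/5 = 130.
cat         O        E   (O−E)²/E
1         133      130      0.069
2         137      130      0.377
3         137      130      0.377
4          96      130      8.892
5         147      130      2.223
Sum = 11.94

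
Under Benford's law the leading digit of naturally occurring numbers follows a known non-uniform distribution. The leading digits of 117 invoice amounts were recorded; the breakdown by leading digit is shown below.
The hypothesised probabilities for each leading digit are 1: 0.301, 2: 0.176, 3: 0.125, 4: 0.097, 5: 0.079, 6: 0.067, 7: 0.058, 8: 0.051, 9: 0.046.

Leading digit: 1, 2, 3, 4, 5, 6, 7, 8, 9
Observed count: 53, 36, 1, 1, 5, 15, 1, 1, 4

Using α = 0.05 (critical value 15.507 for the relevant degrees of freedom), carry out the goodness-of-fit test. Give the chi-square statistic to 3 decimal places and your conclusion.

Expected counts E_i = n·p_i: 117×0.301 = 35.217, 117×0.176 = 20.592, 117×0.125 = 14.625, 117×0.097 = 11.349, 117×0.079 = 9.243, 117×0.067 = 7.839, 117×0.058 = 6.786, 117×0.051 = 5.967, 117×0.046 = 5.382.
χ² = (53−35.217)²/35.217 + (36−20.592)²/20.592 + (1−14.625)²/14.625 + (1−11.349)²/11.349 + (5−9.243)²/9.243 + (15−7.839)²/7.839 + (1−6.786)²/6.786 + (1−5.967)²/5.967 + (4−5.382)²/5.382
   = 8.9796 + 11.5291 + 12.6934 + 9.4371 + 1.9477 + 6.5416 + 4.9334 + 4.1346 + 0.3549
Sum = 60.551
df = 8. Since 60.551 > 15.507, we reject H₀.

60.551; reject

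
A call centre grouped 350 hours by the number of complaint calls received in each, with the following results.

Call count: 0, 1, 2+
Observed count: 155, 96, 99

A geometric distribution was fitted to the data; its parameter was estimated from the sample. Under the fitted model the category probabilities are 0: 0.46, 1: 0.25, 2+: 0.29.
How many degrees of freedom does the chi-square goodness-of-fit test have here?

1

There are k = 3 categories and 1 parameter estimated from the data, so df = 3 − 1 − 1 = 1.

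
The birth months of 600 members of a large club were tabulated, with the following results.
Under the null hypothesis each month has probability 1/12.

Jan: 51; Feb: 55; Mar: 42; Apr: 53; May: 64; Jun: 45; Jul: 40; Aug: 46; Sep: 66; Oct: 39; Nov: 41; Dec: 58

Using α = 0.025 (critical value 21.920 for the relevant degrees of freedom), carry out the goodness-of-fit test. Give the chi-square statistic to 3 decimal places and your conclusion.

Under H₀ each category has probability 1/12, so each expected count is 600/12 = 50.
Jan: (51 − 50)²/50 = 1/50 = 0.0200
Feb: (55 − 50)²/50 = 25/50 = 0.5000
Mar: (42 − 50)²/50 = 64/50 = 1.2800
Apr: (53 − 50)²/50 = 9/50 = 0.1800
May: (64 − 50)²/50 = 196/50 = 3.9200
Jun: (45 − 50)²/50 = 25/50 = 0.5000
Jul: (40 − 50)²/50 = 100/50 = 2.0000
Aug: (46 − 50)²/50 = 16/50 = 0.3200
Sep: (66 − 50)²/50 = 256/50 = 5.1200
Oct: (39 − 50)²/50 = 121/50 = 2.4200
Nov: (41 − 50)²/50 = 81/50 = 1.6200
Dec: (58 − 50)²/50 = 64/50 = 1.2800
Sum = 19.160
df = 11. Since 19.160 < 21.920, we do not reject H₀.

19.160; do not reject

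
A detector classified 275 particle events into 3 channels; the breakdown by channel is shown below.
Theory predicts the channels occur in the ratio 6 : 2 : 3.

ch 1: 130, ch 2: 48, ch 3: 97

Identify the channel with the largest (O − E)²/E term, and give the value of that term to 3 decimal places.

ch 3, 6.453

Ratio total = 11. Expected counts: 275×6/11 = 150, 275×2/11 = 50, 275×3/11 = 75.
χ² = (130−150)²/150 + (48−50)²/50 + (97−75)²/75
   = 2.6667 + 0.0800 + 6.4533
The largest term is for ch 3: 6.453.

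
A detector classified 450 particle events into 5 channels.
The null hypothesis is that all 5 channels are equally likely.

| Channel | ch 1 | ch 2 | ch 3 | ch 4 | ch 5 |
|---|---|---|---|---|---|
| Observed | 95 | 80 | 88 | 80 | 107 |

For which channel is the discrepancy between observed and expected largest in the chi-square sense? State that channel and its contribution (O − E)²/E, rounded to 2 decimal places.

ch 5, 3.21

Under H₀ each category has probability 1/5, so each expected count is 450/5 = 90.
cat         O        E   (O−E)²/E
ch 1       95       90      0.278
ch 2       80       90      1.111
ch 3       88       90      0.044
ch 4       80       90      1.111
ch 5      107       90      3.211
The largest term is for ch 5: 3.21.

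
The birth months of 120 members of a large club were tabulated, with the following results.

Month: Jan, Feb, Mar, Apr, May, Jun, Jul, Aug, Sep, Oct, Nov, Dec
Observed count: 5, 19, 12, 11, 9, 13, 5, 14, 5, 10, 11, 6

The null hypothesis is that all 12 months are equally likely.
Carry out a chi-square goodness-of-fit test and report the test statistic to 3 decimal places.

20.400

Expected count for each of the 12 categories: 120/12 = 10.
χ² = (5−10)²/10 + (19−10)²/10 + (12−10)²/10 + (11−10)²/10 + (9−10)²/10 + (13−10)²/10 + (5−10)²/10 + (14−10)²/10 + (5−10)²/10 + (10−10)²/10 + (11−10)²/10 + (6−10)²/10
   = 2.5000 + 8.1000 + 0.4000 + 0.1000 + 0.1000 + 0.9000 + 2.5000 + 1.6000 + 2.5000 + 0.0000 + 0.1000 + 1.6000
Sum = 20.400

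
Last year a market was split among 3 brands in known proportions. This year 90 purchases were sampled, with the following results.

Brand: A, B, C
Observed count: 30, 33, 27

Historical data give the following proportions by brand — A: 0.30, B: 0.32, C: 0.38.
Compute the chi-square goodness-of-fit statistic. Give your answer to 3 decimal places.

2.462

Expected counts E_i = n·p_i: 90×0.30 = 27, 90×0.32 = 28.8, 90×0.38 = 34.2.
A: (30 − 27)²/27 = 9/27 = 0.3333
B: (33 − 28.8)²/28.8 = 17.64/28.8 = 0.6125
C: (27 − 34.2)²/34.2 = 51.84/34.2 = 1.5158
Sum = 2.462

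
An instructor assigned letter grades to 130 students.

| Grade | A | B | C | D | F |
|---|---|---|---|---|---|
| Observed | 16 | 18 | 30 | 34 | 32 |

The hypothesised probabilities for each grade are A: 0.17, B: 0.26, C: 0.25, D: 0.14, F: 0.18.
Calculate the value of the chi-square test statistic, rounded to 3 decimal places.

Expected counts E_i = n·p_i: 130×0.17 = 22.1, 130×0.26 = 33.8, 130×0.25 = 32.5, 130×0.14 = 18.2, 130×0.18 = 23.4.
χ² = (16−22.1)²/22.1 + (18−33.8)²/33.8 + (30−32.5)²/32.5 + (34−18.2)²/18.2 + (32−23.4)²/23.4
   = 1.6837 + 7.3858 + 0.1923 + 13.7165 + 3.1607
Sum = 26.139

26.139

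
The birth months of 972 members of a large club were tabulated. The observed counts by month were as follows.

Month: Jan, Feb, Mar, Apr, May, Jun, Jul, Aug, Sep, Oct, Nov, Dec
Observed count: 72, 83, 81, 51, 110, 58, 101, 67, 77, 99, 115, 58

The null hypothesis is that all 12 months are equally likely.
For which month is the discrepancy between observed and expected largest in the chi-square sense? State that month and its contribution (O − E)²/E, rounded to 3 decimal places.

Nov, 14.272

Expected count for each of the 12 categories: 972/12 = 81.
cat         O        E   (O−E)²/E
Jan        72       81     1.0000
Feb        83       81     0.0494
Mar        81       81     0.0000
Apr        51       81    11.1111
May       110       81    10.3827
Jun        58       81     6.5309
Jul       101       81     4.9383
Aug        67       81     2.4198
Sep        77       81     0.1975
Oct        99       81     4.0000
Nov       115       81    14.2716
Dec        58       81     6.5309
The largest term is for Nov: 14.272.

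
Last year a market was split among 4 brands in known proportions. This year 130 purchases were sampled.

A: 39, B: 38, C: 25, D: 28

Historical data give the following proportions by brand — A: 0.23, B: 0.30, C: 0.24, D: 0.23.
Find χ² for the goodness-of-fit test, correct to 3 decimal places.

4.148

Expected counts E_i = n·p_i: 130×0.23 = 29.9, 130×0.30 = 39, 130×0.24 = 31.2, 130×0.23 = 29.9.
χ² = (39−29.9)²/29.9 + (38−39)²/39 + (25−31.2)²/31.2 + (28−29.9)²/29.9
   = 2.7696 + 0.0256 + 1.2321 + 0.1207
Sum = 4.148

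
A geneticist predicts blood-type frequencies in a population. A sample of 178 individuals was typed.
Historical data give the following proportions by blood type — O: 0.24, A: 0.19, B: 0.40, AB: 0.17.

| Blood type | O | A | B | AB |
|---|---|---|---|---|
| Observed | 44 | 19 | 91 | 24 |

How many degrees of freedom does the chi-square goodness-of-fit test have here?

There are k = 4 categories and no parameters were estimated from the data, so df = 4 − 1 = 3.

3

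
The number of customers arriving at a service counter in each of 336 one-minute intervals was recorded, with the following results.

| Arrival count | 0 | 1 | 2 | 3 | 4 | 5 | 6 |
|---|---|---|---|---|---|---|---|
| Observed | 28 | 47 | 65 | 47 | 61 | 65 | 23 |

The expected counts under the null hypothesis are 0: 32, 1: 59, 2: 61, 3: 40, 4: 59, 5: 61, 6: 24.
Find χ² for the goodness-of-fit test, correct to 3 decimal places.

χ² = (28−32)²/32 + (47−59)²/59 + (65−61)²/61 + (47−40)²/40 + (61−59)²/59 + (65−61)²/61 + (23−24)²/24
   = 0.5000 + 2.4407 + 0.2623 + 1.2250 + 0.0678 + 0.2623 + 0.0417
Sum = 4.800

4.800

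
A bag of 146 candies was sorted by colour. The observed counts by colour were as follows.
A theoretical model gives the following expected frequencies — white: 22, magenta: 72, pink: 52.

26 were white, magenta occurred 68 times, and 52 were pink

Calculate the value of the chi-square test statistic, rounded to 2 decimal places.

0.95

white: (26 − 22)²/22 = 16/22 = 0.727
magenta: (68 − 72)²/72 = 16/72 = 0.222
pink: (52 − 52)²/52 = 0/52 = 0.000
Sum = 0.95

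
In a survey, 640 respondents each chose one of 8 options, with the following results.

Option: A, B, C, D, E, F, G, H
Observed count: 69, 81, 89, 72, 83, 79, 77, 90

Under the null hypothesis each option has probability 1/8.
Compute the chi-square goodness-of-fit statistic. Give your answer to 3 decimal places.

4.825

Expected count for each of the 8 categories: 640/8 = 80.
A: (69 − 80)²/80 = 121/80 = 1.5125
B: (81 − 80)²/80 = 1/80 = 0.0125
C: (89 − 80)²/80 = 81/80 = 1.0125
D: (72 − 80)²/80 = 64/80 = 0.8000
E: (83 − 80)²/80 = 9/80 = 0.1125
F: (79 − 80)²/80 = 1/80 = 0.0125
G: (77 − 80)²/80 = 9/80 = 0.1125
H: (90 − 80)²/80 = 100/80 = 1.2500
Sum = 4.825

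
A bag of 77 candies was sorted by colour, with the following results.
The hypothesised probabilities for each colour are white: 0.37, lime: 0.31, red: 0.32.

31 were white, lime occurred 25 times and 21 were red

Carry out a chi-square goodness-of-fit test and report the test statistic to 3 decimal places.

Expected counts E_i = n·p_i: 77×0.37 = 28.49, 77×0.31 = 23.87, 77×0.32 = 24.64.
white: (31 − 28.49)²/28.49 = 6.3001/28.49 = 0.2211
lime: (25 − 23.87)²/23.87 = 1.2769/23.87 = 0.0535
red: (21 − 24.64)²/24.64 = 13.2496/24.64 = 0.5377
Sum = 0.812

0.812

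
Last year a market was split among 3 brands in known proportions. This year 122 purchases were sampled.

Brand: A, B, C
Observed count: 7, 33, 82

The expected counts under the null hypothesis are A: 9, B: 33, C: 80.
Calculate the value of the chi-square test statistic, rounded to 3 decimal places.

0.494

A: (7 − 9)²/9 = 4/9 = 0.4444
B: (33 − 33)²/33 = 0/33 = 0.0000
C: (82 − 80)²/80 = 4/80 = 0.0500
Sum = 0.494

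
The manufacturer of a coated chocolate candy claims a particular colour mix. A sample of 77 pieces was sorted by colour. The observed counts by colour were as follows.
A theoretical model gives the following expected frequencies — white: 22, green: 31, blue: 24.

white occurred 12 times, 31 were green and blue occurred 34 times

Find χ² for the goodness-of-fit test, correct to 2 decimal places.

white: (12 − 22)²/22 = 100/22 = 4.545
green: (31 − 31)²/31 = 0/31 = 0.000
blue: (34 − 24)²/24 = 100/24 = 4.167
Sum = 8.71

8.71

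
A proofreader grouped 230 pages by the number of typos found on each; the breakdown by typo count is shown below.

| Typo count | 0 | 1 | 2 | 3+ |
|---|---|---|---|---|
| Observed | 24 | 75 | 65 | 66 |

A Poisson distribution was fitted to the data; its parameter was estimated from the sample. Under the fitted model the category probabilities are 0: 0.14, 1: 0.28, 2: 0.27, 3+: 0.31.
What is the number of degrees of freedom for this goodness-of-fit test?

2

There are k = 4 categories and 1 parameter estimated from the data, so df = 4 − 1 − 1 = 2.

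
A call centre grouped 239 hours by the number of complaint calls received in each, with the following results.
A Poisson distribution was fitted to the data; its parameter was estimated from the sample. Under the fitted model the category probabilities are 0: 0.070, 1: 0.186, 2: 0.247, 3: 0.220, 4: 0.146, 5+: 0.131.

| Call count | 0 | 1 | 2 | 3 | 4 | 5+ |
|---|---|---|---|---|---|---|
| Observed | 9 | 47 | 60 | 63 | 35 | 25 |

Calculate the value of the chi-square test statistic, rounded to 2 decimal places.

Expected counts E_i = n·p_i: 239×0.070 = 16.73, 239×0.186 = 44.454, 239×0.247 = 59.033, 239×0.220 = 52.58, 239×0.146 = 34.894, 239×0.131 = 31.309.
0: (9 − 16.73)²/16.73 = 59.7529/16.73 = 3.572
1: (47 − 44.454)²/44.454 = 6.482116/44.454 = 0.146
2: (60 − 59.033)²/59.033 = 0.935089/59.033 = 0.016
3: (63 − 52.58)²/52.58 = 108.5764/52.58 = 2.065
4: (35 − 34.894)²/34.894 = 0.011236/34.894 = 0.000
5+: (25 − 31.309)²/31.309 = 39.803481/31.309 = 1.271
Sum = 7.07

7.07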